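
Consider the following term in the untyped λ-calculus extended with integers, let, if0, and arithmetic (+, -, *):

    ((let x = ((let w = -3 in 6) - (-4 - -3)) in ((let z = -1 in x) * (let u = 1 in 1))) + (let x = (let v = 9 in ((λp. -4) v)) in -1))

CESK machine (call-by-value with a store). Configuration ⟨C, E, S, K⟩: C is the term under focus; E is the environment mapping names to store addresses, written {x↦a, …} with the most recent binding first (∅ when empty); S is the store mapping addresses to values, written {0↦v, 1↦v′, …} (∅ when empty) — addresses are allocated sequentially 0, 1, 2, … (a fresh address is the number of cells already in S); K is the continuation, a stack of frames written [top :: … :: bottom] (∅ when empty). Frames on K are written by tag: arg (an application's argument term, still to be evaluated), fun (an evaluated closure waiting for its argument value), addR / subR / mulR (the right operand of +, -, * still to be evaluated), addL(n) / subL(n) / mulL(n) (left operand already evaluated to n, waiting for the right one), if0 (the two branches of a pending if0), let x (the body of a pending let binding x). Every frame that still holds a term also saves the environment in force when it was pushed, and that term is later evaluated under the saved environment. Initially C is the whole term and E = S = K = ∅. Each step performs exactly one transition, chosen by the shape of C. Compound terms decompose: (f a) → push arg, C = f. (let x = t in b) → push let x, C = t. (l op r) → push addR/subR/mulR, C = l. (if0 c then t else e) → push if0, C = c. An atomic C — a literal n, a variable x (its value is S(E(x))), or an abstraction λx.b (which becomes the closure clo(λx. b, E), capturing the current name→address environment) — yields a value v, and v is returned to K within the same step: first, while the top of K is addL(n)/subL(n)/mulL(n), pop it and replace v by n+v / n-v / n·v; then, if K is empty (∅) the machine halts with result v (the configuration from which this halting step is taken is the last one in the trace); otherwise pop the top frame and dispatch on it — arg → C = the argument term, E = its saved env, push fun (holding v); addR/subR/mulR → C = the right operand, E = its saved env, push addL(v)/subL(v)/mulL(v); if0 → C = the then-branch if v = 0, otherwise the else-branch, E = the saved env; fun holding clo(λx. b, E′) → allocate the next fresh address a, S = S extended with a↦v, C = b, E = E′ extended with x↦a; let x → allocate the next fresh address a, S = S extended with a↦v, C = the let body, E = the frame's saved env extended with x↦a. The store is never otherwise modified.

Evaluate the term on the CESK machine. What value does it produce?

step 0: <C=((let x = ((let w = -3 in 6) - (-4 - -3)) in ((let z = -1 in x) * (let u = 1 in 1))) + (let x = (let v = 9 in ((λp. -4) v)) in -1)), E=∅, S=∅, K=∅>
step 1: <C=(let x = ((let w = -3 in 6) - (-4 - -3)) in ((let z = -1 in x) * (let u = 1 in 1))), E=∅, S=∅, K=[addR]>
step 2: <C=((let w = -3 in 6) - (-4 - -3)), E=∅, S=∅, K=[let x :: addR]>
step 3: <C=(let w = -3 in 6), E=∅, S=∅, K=[subR :: let x :: addR]>
step 4: <C=-3, E=∅, S=∅, K=[let w :: subR :: let x :: addR]>
step 5: <C=6, E={w↦0}, S={0↦-3}, K=[subR :: let x :: addR]>
step 6: <C=(-4 - -3), E=∅, S={0↦-3}, K=[subL(6) :: let x :: addR]>
step 7: <C=-4, E=∅, S={0↦-3}, K=[subR :: subL(6) :: let x :: addR]>
step 8: <C=-3, E=∅, S={0↦-3}, K=[subL(-4) :: subL(6) :: let x :: addR]>
step 9: <C=((let z = -1 in x) * (let u = 1 in 1)), E={x↦1}, S={0↦-3, 1↦7}, K=[addR]>
step 10: <C=(let z = -1 in x), E={x↦1}, S={0↦-3, 1↦7}, K=[mulR :: addR]>
step 11: <C=-1, E={x↦1}, S={0↦-3, 1↦7}, K=[let z :: mulR :: addR]>
step 12: <C=x, E={z↦2, x↦1}, S={0↦-3, 1↦7, 2↦-1}, K=[mulR :: addR]>
step 13: <C=(let u = 1 in 1), E={x↦1}, S={0↦-3, 1↦7, 2↦-1}, K=[mulL(7) :: addR]>
step 14: <C=1, E={x↦1}, S={0↦-3, 1↦7, 2↦-1}, K=[let u :: mulL(7) :: addR]>
step 15: <C=1, E={u↦3, x↦1}, S={0↦-3, 1↦7, 2↦-1, 3↦1}, K=[mulL(7) :: addR]>
step 16: <C=(let x = (let v = 9 in ((λp. -4) v)) in -1), E=∅, S={0↦-3, 1↦7, 2↦-1, 3↦1}, K=[addL(7)]>
step 17: <C=(let v = 9 in ((λp. -4) v)), E=∅, S={0↦-3, 1↦7, 2↦-1, 3↦1}, K=[let x :: addL(7)]>
step 18: <C=9, E=∅, S={0↦-3, 1↦7, 2↦-1, 3↦1}, K=[let v :: let x :: addL(7)]>
step 19: <C=((λp. -4) v), E={v↦4}, S={0↦-3, 1↦7, 2↦-1, 3↦1, 4↦9}, K=[let x :: addL(7)]>
step 20: <C=(λp. -4), E={v↦4}, S={0↦-3, 1↦7, 2↦-1, 3↦1, 4↦9}, K=[arg :: let x :: addL(7)]>
step 21: <C=v, E={v↦4}, S={0↦-3, 1↦7, 2↦-1, 3↦1, 4↦9}, K=[fun :: let x :: addL(7)]>
step 22: <C=-4, E={p↦5, v↦4}, S={0↦-3, 1↦7, 2↦-1, 3↦1, 4↦9, 5↦9}, K=[let x :: addL(7)]>
step 23: <C=-1, E={x↦6}, S={0↦-3, 1↦7, 2↦-1, 3↦1, 4↦9, 5↦9, 6↦-4}, K=[addL(7)]>
→ final value 6

Answer: 6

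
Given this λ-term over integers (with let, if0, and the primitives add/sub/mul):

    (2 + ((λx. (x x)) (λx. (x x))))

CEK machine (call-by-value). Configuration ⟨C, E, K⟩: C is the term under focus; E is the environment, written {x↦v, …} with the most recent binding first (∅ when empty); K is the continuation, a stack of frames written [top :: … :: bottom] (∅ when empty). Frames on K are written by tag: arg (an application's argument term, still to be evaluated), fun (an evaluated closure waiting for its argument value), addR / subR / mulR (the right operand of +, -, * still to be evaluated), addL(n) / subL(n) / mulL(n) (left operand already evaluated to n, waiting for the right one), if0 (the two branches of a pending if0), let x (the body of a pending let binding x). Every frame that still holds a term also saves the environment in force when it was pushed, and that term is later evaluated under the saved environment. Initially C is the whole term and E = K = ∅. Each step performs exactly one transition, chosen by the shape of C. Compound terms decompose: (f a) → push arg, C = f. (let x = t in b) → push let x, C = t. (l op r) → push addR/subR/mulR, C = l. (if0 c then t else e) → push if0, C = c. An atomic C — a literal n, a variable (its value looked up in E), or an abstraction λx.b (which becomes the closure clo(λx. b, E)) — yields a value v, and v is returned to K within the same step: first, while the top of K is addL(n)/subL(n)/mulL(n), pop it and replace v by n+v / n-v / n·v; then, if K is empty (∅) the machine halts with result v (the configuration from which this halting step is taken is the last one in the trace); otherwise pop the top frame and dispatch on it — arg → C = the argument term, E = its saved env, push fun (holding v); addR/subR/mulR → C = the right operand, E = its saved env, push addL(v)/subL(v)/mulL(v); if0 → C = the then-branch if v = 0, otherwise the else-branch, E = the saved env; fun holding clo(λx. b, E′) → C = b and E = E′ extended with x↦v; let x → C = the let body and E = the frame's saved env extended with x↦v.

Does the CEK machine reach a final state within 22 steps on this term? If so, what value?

Answer: DIVERGES (no final state within 22 steps)

Derivation:
[0] <C=(2 + ((λx. (x x)) (λx. (x x)))), E=∅, K=∅>
[1] <C=2, E=∅, K=[addR]>
[2] <C=((λx. (x x)) (λx. (x x))), E=∅, K=[addL(2)]>
[3] <C=(λx. (x x)), E=∅, K=[arg :: addL(2)]>
[4] <C=(λx. (x x)), E=∅, K=[fun :: addL(2)]>
[5] <C=(x x), E={x↦clo(λx. (x x), ∅)}, K=[addL(2)]>
[6] <C=x, E={x↦clo(λx. (x x), ∅)}, K=[arg :: addL(2)]>
[7] <C=x, E={x↦clo(λx. (x x), ∅)}, K=[fun :: addL(2)]>
… configuration repeats with period 3 (steps 5–7 recur indefinitely) …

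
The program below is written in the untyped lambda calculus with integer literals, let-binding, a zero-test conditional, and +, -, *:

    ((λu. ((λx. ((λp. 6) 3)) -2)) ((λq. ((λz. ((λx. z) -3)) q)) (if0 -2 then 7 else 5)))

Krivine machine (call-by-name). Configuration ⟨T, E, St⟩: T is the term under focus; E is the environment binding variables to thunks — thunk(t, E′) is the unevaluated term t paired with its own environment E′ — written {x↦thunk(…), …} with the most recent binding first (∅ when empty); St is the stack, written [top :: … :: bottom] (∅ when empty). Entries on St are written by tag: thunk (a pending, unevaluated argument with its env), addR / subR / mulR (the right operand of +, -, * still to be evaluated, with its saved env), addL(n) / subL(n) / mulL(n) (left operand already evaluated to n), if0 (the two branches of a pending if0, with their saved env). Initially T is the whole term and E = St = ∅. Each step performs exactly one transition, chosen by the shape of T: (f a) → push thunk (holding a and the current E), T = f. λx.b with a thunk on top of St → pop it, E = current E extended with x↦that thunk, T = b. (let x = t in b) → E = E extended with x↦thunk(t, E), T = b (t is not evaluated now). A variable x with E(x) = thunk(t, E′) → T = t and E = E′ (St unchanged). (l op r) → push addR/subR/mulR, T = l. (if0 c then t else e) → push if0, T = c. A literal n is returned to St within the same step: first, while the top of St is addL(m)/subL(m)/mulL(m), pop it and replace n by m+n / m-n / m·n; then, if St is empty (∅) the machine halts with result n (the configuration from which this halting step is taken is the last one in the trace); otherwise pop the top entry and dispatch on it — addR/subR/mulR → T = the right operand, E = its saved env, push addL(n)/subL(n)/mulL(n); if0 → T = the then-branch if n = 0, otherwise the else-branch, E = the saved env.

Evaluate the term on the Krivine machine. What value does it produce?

t=0: <T=((λu. ((λx. ((λp. 6) 3)) -2)) ((λq. ((λz. ((λx. z) -3)) q)) (if0 -2 then 7 else 5))), E=∅, St=∅>
t=1: <T=(λu. ((λx. ((λp. 6) 3)) -2)), E=∅, St=[thunk]>
t=2: <T=((λx. ((λp. 6) 3)) -2), E={u↦thunk(((λq. ((λz. ((λx. z) -3)) q)) (if0 -2 then 7 else 5)), ∅)}, St=∅>
t=3: <T=(λx. ((λp. 6) 3)), E={u↦thunk(((λq. ((λz. ((λx. z) -3)) q)) (if0 -2 then 7 else 5)), ∅)}, St=[thunk]>
t=4: <T=((λp. 6) 3), E={x↦thunk(-2, {u↦thunk(((λq. ((λz. ((λx. z) -3)) q)) (if0 -2 then 7 else 5)), ∅)}), u↦thunk(((λq. ((λz. ((λx. z) -3)) q)) (if0 -2 then 7 else 5)), ∅)}, St=∅>
t=5: <T=(λp. 6), E={x↦thunk(-2, {u↦thunk(((λq. ((λz. ((λx. z) -3)) q)) (if0 -2 then 7 else 5)), ∅)}), u↦thunk(((λq. ((λz. ((λx. z) -3)) q)) (if0 -2 then 7 else 5)), ∅)}, St=[thunk]>
t=6: <T=6, E={p↦thunk(3, {x↦thunk(-2, {u↦thunk(((λq. ((λz. ((λx. z) -3)) q)) (if0 -2 then 7 else 5)), ∅)}), u↦thunk(((λq. ((λz. ((λx. z) -3)) q)) (if0 -2 then 7 else 5)), ∅)}), x↦thunk(-2, {u↦thunk(((λq. ((λz. ((λx. z) -3)) q)) (if0 -2 then 7 else 5)), ∅)}), u↦thunk(((λq. ((λz. ((λx. z) -3)) q)) (if0 -2 then 7 else 5)), ∅)}, St=∅>
→ final value 6

Answer: 6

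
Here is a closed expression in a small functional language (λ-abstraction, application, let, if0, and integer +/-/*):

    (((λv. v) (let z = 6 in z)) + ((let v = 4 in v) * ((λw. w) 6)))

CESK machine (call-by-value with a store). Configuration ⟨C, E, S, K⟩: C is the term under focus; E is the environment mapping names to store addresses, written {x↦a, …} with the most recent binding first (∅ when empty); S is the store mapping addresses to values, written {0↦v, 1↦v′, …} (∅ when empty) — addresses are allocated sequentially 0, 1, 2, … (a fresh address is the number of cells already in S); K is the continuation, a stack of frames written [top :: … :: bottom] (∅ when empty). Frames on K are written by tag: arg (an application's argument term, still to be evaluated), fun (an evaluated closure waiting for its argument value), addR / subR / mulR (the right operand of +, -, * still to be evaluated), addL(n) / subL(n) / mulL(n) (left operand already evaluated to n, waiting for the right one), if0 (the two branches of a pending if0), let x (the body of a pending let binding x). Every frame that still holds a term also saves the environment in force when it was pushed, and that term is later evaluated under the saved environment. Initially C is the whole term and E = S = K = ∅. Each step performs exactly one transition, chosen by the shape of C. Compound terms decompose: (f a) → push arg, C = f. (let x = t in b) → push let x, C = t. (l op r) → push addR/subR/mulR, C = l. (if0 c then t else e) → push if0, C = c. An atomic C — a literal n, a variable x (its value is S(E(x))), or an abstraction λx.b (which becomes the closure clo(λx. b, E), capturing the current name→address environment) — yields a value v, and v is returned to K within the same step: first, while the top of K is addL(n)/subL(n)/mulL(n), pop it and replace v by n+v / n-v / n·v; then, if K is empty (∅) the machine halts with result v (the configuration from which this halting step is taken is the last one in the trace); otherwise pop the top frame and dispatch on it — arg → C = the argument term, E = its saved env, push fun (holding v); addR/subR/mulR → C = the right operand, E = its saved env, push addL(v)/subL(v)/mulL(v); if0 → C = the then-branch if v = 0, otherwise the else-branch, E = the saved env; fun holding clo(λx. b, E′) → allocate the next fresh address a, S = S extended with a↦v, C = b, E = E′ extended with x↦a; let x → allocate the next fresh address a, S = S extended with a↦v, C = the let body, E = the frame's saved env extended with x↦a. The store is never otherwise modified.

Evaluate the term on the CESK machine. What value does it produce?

0. [C=(((λv. v) (let z = 6 in z)) + ((let v = 4 in v) * ((λw. w) 6))) | E=∅ | S=∅ | K=∅]
1. [C=((λv. v) (let z = 6 in z)) | E=∅ | S=∅ | K=[addR]]
2. [C=(λv. v) | E=∅ | S=∅ | K=[arg :: addR]]
3. [C=(let z = 6 in z) | E=∅ | S=∅ | K=[fun :: addR]]
4. [C=6 | E=∅ | S=∅ | K=[let z :: fun :: addR]]
5. [C=z | E={z↦0} | S={0↦6} | K=[fun :: addR]]
6. [C=v | E={v↦1} | S={0↦6, 1↦6} | K=[addR]]
7. [C=((let v = 4 in v) * ((λw. w) 6)) | E=∅ | S={0↦6, 1↦6} | K=[addL(6)]]
8. [C=(let v = 4 in v) | E=∅ | S={0↦6, 1↦6} | K=[mulR :: addL(6)]]
9. [C=4 | E=∅ | S={0↦6, 1↦6} | K=[let v :: mulR :: addL(6)]]
10. [C=v | E={v↦2} | S={0↦6, 1↦6, 2↦4} | K=[mulR :: addL(6)]]
11. [C=((λw. w) 6) | E=∅ | S={0↦6, 1↦6, 2↦4} | K=[mulL(4) :: addL(6)]]
12. [C=(λw. w) | E=∅ | S={0↦6, 1↦6, 2↦4} | K=[arg :: mulL(4) :: addL(6)]]
13. [C=6 | E=∅ | S={0↦6, 1↦6, 2↦4} | K=[fun :: mulL(4) :: addL(6)]]
14. [C=w | E={w↦3} | S={0↦6, 1↦6, 2↦4, 3↦6} | K=[mulL(4) :: addL(6)]]
→ final value 30

Answer: 30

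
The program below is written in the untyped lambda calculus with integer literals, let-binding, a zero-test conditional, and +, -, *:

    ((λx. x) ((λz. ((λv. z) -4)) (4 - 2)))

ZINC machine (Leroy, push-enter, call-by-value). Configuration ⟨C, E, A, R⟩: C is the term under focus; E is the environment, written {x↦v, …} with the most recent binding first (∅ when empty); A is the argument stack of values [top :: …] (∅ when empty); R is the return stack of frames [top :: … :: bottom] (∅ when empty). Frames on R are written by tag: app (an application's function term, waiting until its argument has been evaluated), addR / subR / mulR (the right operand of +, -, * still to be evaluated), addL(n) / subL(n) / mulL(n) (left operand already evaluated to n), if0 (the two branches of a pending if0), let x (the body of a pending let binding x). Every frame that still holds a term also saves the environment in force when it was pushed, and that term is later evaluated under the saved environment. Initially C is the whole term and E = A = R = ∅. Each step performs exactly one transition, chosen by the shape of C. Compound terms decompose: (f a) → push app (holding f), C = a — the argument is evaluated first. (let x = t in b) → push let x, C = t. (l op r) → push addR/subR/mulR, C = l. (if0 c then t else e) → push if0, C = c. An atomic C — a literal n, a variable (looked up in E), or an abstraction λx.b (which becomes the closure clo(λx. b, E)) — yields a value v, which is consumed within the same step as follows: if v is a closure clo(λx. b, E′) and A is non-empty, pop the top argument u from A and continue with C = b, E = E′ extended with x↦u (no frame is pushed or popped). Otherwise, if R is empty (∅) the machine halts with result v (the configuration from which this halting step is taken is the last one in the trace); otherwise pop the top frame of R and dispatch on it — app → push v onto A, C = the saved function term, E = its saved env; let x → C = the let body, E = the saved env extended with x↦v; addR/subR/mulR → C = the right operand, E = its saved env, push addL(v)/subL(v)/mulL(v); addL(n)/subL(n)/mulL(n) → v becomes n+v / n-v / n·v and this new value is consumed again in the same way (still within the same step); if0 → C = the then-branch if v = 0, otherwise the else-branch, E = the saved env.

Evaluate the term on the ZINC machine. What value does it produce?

Answer: 2

Machine steps:
t=0: <C=((λx. x) ((λz. ((λv. z) -4)) (4 - 2))), E=∅, A=∅, R=∅>
t=1: <C=((λz. ((λv. z) -4)) (4 - 2)), E=∅, A=∅, R=[app]>
t=2: <C=(4 - 2), E=∅, A=∅, R=[app :: app]>
t=3: <C=4, E=∅, A=∅, R=[subR :: app :: app]>
t=4: <C=2, E=∅, A=∅, R=[subL(4) :: app :: app]>
t=5: <C=(λz. ((λv. z) -4)), E=∅, A=[2], R=[app]>
t=6: <C=((λv. z) -4), E={z↦2}, A=∅, R=[app]>
t=7: <C=-4, E={z↦2}, A=∅, R=[app :: app]>
t=8: <C=(λv. z), E={z↦2}, A=[-4], R=[app]>
t=9: <C=z, E={v↦-4, z↦2}, A=∅, R=[app]>
t=10: <C=(λx. x), E=∅, A=[2], R=∅>
t=11: <C=x, E={x↦2}, A=∅, R=∅>
→ final value 2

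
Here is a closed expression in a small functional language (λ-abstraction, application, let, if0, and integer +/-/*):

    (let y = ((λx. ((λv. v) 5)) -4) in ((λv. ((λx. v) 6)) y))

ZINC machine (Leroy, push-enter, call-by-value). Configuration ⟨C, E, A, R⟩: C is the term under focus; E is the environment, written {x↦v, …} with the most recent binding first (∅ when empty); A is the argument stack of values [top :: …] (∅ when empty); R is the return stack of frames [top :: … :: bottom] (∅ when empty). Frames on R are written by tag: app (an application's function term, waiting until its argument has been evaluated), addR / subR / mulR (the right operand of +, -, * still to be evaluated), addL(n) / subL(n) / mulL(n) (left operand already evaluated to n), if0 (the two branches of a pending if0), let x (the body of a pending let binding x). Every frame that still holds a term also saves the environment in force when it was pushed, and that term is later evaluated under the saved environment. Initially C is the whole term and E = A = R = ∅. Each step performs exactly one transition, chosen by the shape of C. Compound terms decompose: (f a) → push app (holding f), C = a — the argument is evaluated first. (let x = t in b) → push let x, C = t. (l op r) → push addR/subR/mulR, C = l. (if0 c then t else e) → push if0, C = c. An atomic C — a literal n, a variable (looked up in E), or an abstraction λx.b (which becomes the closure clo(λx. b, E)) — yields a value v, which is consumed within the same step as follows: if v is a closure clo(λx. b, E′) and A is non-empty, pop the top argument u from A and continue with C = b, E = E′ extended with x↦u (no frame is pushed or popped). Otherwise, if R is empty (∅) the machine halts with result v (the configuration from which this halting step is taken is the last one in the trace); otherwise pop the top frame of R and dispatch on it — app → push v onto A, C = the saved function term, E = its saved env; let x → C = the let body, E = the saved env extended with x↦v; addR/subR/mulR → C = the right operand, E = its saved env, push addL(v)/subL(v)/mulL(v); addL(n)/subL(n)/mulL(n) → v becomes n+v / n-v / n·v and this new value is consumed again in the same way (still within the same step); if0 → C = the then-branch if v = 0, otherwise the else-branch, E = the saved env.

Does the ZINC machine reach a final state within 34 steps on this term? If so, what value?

0. <C=(let y = ((λx. ((λv. v) 5)) -4) in ((λv. ((λx. v) 6)) y)), E=∅, A=∅, R=∅>
1. <C=((λx. ((λv. v) 5)) -4), E=∅, A=∅, R=[let y]>
2. <C=-4, E=∅, A=∅, R=[app :: let y]>
3. <C=(λx. ((λv. v) 5)), E=∅, A=[-4], R=[let y]>
4. <C=((λv. v) 5), E={x↦-4}, A=∅, R=[let y]>
5. <C=5, E={x↦-4}, A=∅, R=[app :: let y]>
6. <C=(λv. v), E={x↦-4}, A=[5], R=[let y]>
7. <C=v, E={v↦5, x↦-4}, A=∅, R=[let y]>
8. <C=((λv. ((λx. v) 6)) y), E={y↦5}, A=∅, R=∅>
9. <C=y, E={y↦5}, A=∅, R=[app]>
10. <C=(λv. ((λx. v) 6)), E={y↦5}, A=[5], R=∅>
11. <C=((λx. v) 6), E={v↦5, y↦5}, A=∅, R=∅>
12. <C=6, E={v↦5, y↦5}, A=∅, R=[app]>
13. <C=(λx. v), E={v↦5, y↦5}, A=[6], R=∅>
14. <C=v, E={x↦6, v↦5, y↦5}, A=∅, R=∅>
→ final value 5

Answer: 5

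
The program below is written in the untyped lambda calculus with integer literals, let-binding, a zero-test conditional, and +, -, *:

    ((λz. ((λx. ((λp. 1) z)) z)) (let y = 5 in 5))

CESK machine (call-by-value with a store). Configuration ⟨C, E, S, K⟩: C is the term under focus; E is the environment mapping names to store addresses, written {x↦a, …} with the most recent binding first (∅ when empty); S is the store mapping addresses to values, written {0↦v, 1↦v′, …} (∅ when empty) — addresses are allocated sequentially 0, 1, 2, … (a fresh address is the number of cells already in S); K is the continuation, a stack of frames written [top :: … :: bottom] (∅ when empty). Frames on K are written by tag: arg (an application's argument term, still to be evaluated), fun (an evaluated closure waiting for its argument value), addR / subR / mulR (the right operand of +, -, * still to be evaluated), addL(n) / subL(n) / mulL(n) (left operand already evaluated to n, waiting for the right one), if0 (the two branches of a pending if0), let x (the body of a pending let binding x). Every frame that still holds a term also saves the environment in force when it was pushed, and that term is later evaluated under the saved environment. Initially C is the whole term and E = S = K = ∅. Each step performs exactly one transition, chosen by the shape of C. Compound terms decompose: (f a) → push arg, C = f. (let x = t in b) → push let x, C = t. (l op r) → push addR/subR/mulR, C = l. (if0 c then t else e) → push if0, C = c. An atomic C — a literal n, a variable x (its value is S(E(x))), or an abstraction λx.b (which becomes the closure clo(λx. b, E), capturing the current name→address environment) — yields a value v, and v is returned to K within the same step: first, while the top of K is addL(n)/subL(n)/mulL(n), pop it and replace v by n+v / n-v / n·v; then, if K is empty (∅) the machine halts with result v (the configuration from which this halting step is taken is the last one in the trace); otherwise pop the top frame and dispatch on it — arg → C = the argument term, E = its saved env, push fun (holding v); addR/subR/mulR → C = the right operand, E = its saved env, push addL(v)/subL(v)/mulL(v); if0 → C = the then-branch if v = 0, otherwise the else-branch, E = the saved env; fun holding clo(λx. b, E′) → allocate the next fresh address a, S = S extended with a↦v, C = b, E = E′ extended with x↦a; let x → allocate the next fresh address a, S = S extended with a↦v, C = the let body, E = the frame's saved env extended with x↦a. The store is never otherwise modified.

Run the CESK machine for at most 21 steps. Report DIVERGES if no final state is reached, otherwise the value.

step 0: [C=((λz. ((λx. ((λp. 1) z)) z)) (let y = 5 in 5)) | E=∅ | S=∅ | K=∅]
step 1: [C=(λz. ((λx. ((λp. 1) z)) z)) | E=∅ | S=∅ | K=[arg]]
step 2: [C=(let y = 5 in 5) | E=∅ | S=∅ | K=[fun]]
step 3: [C=5 | E=∅ | S=∅ | K=[let y :: fun]]
step 4: [C=5 | E={y↦0} | S={0↦5} | K=[fun]]
step 5: [C=((λx. ((λp. 1) z)) z) | E={z↦1} | S={0↦5, 1↦5} | K=∅]
step 6: [C=(λx. ((λp. 1) z)) | E={z↦1} | S={0↦5, 1↦5} | K=[arg]]
step 7: [C=z | E={z↦1} | S={0↦5, 1↦5} | K=[fun]]
step 8: [C=((λp. 1) z) | E={x↦2, z↦1} | S={0↦5, 1↦5, 2↦5} | K=∅]
step 9: [C=(λp. 1) | E={x↦2, z↦1} | S={0↦5, 1↦5, 2↦5} | K=[arg]]
step 10: [C=z | E={x↦2, z↦1} | S={0↦5, 1↦5, 2↦5} | K=[fun]]
step 11: [C=1 | E={p↦3, x↦2, z↦1} | S={0↦5, 1↦5, 2↦5, 3↦5} | K=∅]
→ final value 1

Answer: 1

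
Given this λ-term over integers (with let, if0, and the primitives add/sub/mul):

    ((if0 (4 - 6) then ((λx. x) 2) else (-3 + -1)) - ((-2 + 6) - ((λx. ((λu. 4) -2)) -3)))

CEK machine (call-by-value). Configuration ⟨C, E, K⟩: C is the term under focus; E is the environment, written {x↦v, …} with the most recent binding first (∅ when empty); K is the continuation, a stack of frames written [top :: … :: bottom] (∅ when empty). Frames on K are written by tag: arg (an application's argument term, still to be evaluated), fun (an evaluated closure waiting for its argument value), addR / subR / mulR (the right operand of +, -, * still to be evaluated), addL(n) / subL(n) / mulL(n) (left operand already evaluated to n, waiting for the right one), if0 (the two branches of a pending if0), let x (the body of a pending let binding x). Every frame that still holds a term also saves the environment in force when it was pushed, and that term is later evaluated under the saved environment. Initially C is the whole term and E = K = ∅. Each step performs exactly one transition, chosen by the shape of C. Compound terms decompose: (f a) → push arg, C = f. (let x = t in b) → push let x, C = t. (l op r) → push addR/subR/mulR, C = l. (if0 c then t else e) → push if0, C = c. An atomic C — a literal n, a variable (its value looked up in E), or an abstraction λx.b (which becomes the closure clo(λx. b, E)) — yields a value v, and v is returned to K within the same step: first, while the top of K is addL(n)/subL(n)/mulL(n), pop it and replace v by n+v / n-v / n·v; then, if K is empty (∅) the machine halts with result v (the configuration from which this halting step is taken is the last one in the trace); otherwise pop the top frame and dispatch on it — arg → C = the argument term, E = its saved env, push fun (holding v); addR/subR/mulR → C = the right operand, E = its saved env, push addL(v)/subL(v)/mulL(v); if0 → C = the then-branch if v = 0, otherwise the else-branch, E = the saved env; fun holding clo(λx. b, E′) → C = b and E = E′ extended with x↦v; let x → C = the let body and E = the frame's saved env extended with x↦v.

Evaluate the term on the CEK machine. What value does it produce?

t=0: <C=((if0 (4 - 6) then ((λx. x) 2) else (-3 + -1)) - ((-2 + 6) - ((λx. ((λu. 4) -2)) -3))), E=∅, K=∅>
t=1: <C=(if0 (4 - 6) then ((λx. x) 2) else (-3 + -1)), E=∅, K=[subR]>
t=2: <C=(4 - 6), E=∅, K=[if0 :: subR]>
t=3: <C=4, E=∅, K=[subR :: if0 :: subR]>
t=4: <C=6, E=∅, K=[subL(4) :: if0 :: subR]>
t=5: <C=(-3 + -1), E=∅, K=[subR]>
t=6: <C=-3, E=∅, K=[addR :: subR]>
t=7: <C=-1, E=∅, K=[addL(-3) :: subR]>
t=8: <C=((-2 + 6) - ((λx. ((λu. 4) -2)) -3)), E=∅, K=[subL(-4)]>
t=9: <C=(-2 + 6), E=∅, K=[subR :: subL(-4)]>
t=10: <C=-2, E=∅, K=[addR :: subR :: subL(-4)]>
t=11: <C=6, E=∅, K=[addL(-2) :: subR :: subL(-4)]>
t=12: <C=((λx. ((λu. 4) -2)) -3), E=∅, K=[subL(4) :: subL(-4)]>
t=13: <C=(λx. ((λu. 4) -2)), E=∅, K=[arg :: subL(4) :: subL(-4)]>
t=14: <C=-3, E=∅, K=[fun :: subL(4) :: subL(-4)]>
t=15: <C=((λu. 4) -2), E={x↦-3}, K=[subL(4) :: subL(-4)]>
t=16: <C=(λu. 4), E={x↦-3}, K=[arg :: subL(4) :: subL(-4)]>
t=17: <C=-2, E={x↦-3}, K=[fun :: subL(4) :: subL(-4)]>
t=18: <C=4, E={u↦-2, x↦-3}, K=[subL(4) :: subL(-4)]>
→ final value -4

Answer: -4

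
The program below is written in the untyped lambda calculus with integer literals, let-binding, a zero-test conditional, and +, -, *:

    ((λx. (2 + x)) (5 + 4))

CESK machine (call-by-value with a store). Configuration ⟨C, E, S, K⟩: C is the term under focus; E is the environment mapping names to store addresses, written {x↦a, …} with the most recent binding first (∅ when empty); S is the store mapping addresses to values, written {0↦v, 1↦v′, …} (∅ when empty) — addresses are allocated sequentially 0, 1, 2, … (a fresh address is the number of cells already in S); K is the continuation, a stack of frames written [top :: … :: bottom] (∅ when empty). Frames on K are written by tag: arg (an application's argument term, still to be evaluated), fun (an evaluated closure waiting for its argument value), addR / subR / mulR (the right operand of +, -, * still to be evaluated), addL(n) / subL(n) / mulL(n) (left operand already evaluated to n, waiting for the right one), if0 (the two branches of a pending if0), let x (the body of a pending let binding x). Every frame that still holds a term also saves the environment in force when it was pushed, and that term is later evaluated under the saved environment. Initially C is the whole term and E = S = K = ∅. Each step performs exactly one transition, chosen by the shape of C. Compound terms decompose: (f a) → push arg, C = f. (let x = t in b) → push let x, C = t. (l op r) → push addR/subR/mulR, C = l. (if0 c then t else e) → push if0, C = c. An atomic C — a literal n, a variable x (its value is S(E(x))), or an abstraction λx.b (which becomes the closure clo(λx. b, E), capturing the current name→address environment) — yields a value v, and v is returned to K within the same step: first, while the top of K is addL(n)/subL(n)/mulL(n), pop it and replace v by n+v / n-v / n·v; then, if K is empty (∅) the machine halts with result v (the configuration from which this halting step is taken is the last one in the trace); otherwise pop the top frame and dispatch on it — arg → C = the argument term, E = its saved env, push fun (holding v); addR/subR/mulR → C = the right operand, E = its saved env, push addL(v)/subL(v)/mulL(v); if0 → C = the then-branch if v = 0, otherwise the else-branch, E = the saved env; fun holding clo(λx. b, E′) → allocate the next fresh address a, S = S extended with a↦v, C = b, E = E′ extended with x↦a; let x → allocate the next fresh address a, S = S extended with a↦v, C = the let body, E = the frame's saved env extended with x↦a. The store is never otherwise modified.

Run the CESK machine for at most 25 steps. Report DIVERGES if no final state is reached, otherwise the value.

Answer: 11

Execution trace:
0. ⟨C=((λx. (2 + x)) (5 + 4)); E=∅; S=∅; K=∅⟩
1. ⟨C=(λx. (2 + x)); E=∅; S=∅; K=[arg]⟩
2. ⟨C=(5 + 4); E=∅; S=∅; K=[fun]⟩
3. ⟨C=5; E=∅; S=∅; K=[addR :: fun]⟩
4. ⟨C=4; E=∅; S=∅; K=[addL(5) :: fun]⟩
5. ⟨C=(2 + x); E={x↦0}; S={0↦9}; K=∅⟩
6. ⟨C=2; E={x↦0}; S={0↦9}; K=[addR]⟩
7. ⟨C=x; E={x↦0}; S={0↦9}; K=[addL(2)]⟩
→ final value 11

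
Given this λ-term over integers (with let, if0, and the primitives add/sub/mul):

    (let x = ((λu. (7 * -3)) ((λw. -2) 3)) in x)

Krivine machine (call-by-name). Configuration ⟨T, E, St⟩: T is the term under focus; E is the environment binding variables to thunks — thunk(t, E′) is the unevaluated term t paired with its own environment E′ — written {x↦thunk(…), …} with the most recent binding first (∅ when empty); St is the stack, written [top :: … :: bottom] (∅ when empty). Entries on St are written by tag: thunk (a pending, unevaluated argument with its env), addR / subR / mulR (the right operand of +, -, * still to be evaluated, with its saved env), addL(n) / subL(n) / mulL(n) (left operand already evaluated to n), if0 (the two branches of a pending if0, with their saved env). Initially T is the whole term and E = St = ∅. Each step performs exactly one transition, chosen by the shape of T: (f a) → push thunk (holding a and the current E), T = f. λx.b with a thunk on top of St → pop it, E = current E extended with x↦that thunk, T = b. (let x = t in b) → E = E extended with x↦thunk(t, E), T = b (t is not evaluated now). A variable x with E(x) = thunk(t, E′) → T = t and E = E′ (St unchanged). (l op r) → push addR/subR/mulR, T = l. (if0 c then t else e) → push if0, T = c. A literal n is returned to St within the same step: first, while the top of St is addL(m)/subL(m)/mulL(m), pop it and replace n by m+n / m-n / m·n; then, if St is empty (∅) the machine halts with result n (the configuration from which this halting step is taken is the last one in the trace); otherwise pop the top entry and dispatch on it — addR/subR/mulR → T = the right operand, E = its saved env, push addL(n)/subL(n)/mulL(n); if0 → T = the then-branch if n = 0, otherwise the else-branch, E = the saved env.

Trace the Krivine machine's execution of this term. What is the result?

[0] ⟨T=(let x = ((λu. (7 * -3)) ((λw. -2) 3)) in x); E=∅; St=∅⟩
[1] ⟨T=x; E={x↦thunk(((λu. (7 * -3)) ((λw. -2) 3)), ∅)}; St=∅⟩
[2] ⟨T=((λu. (7 * -3)) ((λw. -2) 3)); E=∅; St=∅⟩
[3] ⟨T=(λu. (7 * -3)); E=∅; St=[thunk]⟩
[4] ⟨T=(7 * -3); E={u↦thunk(((λw. -2) 3), ∅)}; St=∅⟩
[5] ⟨T=7; E={u↦thunk(((λw. -2) 3), ∅)}; St=[mulR]⟩
[6] ⟨T=-3; E={u↦thunk(((λw. -2) 3), ∅)}; St=[mulL(7)]⟩
→ final value -21

Answer: -21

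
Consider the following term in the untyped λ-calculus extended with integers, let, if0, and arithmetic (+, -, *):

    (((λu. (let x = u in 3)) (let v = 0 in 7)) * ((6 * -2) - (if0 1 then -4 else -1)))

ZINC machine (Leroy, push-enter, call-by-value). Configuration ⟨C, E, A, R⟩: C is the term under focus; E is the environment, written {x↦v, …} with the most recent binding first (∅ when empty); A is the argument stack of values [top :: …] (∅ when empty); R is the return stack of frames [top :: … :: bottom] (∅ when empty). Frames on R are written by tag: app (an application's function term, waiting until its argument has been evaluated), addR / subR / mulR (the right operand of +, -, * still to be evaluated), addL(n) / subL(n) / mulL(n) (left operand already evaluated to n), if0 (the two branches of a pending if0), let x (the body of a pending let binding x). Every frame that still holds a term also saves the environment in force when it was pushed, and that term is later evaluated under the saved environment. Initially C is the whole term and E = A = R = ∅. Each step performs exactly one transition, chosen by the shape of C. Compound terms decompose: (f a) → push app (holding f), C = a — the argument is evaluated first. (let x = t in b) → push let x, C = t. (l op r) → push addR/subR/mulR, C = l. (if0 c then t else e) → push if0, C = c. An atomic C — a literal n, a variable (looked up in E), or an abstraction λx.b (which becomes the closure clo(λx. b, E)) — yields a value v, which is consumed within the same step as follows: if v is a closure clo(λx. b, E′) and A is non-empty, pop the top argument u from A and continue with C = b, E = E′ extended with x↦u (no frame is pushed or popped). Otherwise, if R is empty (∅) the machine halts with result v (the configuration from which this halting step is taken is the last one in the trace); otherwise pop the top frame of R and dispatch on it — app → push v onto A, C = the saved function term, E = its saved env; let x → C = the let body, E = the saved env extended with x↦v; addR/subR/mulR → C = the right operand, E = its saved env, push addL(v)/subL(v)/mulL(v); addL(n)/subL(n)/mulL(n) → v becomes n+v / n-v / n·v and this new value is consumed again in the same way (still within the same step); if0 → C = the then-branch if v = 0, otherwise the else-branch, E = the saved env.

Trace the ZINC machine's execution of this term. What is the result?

0. [C=(((λu. (let x = u in 3)) (let v = 0 in 7)) * ((6 * -2) - (if0 1 then -4 else -1))) | E=∅ | A=∅ | R=∅]
1. [C=((λu. (let x = u in 3)) (let v = 0 in 7)) | E=∅ | A=∅ | R=[mulR]]
2. [C=(let v = 0 in 7) | E=∅ | A=∅ | R=[app :: mulR]]
3. [C=0 | E=∅ | A=∅ | R=[let v :: app :: mulR]]
4. [C=7 | E={v↦0} | A=∅ | R=[app :: mulR]]
5. [C=(λu. (let x = u in 3)) | E=∅ | A=[7] | R=[mulR]]
6. [C=(let x = u in 3) | E={u↦7} | A=∅ | R=[mulR]]
7. [C=u | E={u↦7} | A=∅ | R=[let x :: mulR]]
8. [C=3 | E={x↦7, u↦7} | A=∅ | R=[mulR]]
9. [C=((6 * -2) - (if0 1 then -4 else -1)) | E=∅ | A=∅ | R=[mulL(3)]]
10. [C=(6 * -2) | E=∅ | A=∅ | R=[subR :: mulL(3)]]
11. [C=6 | E=∅ | A=∅ | R=[mulR :: subR :: mulL(3)]]
12. [C=-2 | E=∅ | A=∅ | R=[mulL(6) :: subR :: mulL(3)]]
13. [C=(if0 1 then -4 else -1) | E=∅ | A=∅ | R=[subL(-12) :: mulL(3)]]
14. [C=1 | E=∅ | A=∅ | R=[if0 :: subL(-12) :: mulL(3)]]
15. [C=-1 | E=∅ | A=∅ | R=[subL(-12) :: mulL(3)]]
→ final value -33

Answer: -33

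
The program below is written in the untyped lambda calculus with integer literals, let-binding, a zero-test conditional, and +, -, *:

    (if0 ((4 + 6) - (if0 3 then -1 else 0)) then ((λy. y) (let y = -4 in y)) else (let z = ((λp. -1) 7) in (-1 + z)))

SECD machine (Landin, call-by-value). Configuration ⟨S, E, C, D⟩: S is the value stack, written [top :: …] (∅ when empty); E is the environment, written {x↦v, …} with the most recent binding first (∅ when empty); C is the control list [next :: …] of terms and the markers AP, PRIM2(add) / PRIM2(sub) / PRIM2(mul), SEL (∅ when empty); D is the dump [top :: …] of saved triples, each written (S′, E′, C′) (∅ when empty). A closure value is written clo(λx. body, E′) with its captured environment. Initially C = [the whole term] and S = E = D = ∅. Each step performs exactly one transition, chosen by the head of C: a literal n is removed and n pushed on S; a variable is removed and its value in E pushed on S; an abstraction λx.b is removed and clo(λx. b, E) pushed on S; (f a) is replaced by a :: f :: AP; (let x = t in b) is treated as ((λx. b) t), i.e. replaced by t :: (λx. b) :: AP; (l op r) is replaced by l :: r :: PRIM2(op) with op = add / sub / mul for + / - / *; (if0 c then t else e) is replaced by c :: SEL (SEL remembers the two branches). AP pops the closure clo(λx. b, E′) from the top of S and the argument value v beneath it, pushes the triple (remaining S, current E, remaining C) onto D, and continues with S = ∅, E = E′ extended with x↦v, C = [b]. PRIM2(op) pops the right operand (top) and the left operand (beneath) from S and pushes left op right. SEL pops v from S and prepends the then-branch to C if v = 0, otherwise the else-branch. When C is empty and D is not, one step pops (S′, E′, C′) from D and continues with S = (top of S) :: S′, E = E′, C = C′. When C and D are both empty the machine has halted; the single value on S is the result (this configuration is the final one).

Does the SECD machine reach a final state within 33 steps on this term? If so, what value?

Answer: -2

Derivation:
step 0: ⟨S=∅; E=∅; C=[(if0 ((4 + 6) - (if0 3 then -1 else 0)) then ((λy. y) (let y = -4 in y)) else (let z = ((λp. -1) 7) in (-1 + z)))]; D=∅⟩
step 1: ⟨S=∅; E=∅; C=[((4 + 6) - (if0 3 then -1 else 0)) :: SEL]; D=∅⟩
step 2: ⟨S=∅; E=∅; C=[(4 + 6) :: (if0 3 then -1 else 0) :: PRIM2(sub) :: SEL]; D=∅⟩
step 3: ⟨S=∅; E=∅; C=[4 :: 6 :: PRIM2(add) :: (if0 3 then -1 else 0) :: PRIM2(sub) :: SEL]; D=∅⟩
step 4: ⟨S=[4]; E=∅; C=[6 :: PRIM2(add) :: (if0 3 then -1 else 0) :: PRIM2(sub) :: SEL]; D=∅⟩
step 5: ⟨S=[6 :: 4]; E=∅; C=[PRIM2(add) :: (if0 3 then -1 else 0) :: PRIM2(sub) :: SEL]; D=∅⟩
step 6: ⟨S=[10]; E=∅; C=[(if0 3 then -1 else 0) :: PRIM2(sub) :: SEL]; D=∅⟩
step 7: ⟨S=[10]; E=∅; C=[3 :: SEL :: PRIM2(sub) :: SEL]; D=∅⟩
step 8: ⟨S=[3 :: 10]; E=∅; C=[SEL :: PRIM2(sub) :: SEL]; D=∅⟩
step 9: ⟨S=[10]; E=∅; C=[0 :: PRIM2(sub) :: SEL]; D=∅⟩
step 10: ⟨S=[0 :: 10]; E=∅; C=[PRIM2(sub) :: SEL]; D=∅⟩
step 11: ⟨S=[10]; E=∅; C=[SEL]; D=∅⟩
step 12: ⟨S=∅; E=∅; C=[(let z = ((λp. -1) 7) in (-1 + z))]; D=∅⟩
step 13: ⟨S=∅; E=∅; C=[((λp. -1) 7) :: (λz. (-1 + z)) :: AP]; D=∅⟩
step 14: ⟨S=∅; E=∅; C=[7 :: (λp. -1) :: AP :: (λz. (-1 + z)) :: AP]; D=∅⟩
step 15: ⟨S=[7]; E=∅; C=[(λp. -1) :: AP :: (λz. (-1 + z)) :: AP]; D=∅⟩
step 16: ⟨S=[clo(λp. -1, ∅) :: 7]; E=∅; C=[AP :: (λz. (-1 + z)) :: AP]; D=∅⟩
step 17: ⟨S=∅; E={p↦7}; C=[-1]; D=[(∅, ∅, [(λz. (-1 + z)) :: AP])]⟩
step 18: ⟨S=[-1]; E={p↦7}; C=∅; D=[(∅, ∅, [(λz. (-1 + z)) :: AP])]⟩
step 19: ⟨S=[-1]; E=∅; C=[(λz. (-1 + z)) :: AP]; D=∅⟩
step 20: ⟨S=[clo(λz. (-1 + z), ∅) :: -1]; E=∅; C=[AP]; D=∅⟩
step 21: ⟨S=∅; E={z↦-1}; C=[(-1 + z)]; D=[(∅, ∅, ∅)]⟩
step 22: ⟨S=∅; E={z↦-1}; C=[-1 :: z :: PRIM2(add)]; D=[(∅, ∅, ∅)]⟩
step 23: ⟨S=[-1]; E={z↦-1}; C=[z :: PRIM2(add)]; D=[(∅, ∅, ∅)]⟩
step 24: ⟨S=[-1 :: -1]; E={z↦-1}; C=[PRIM2(add)]; D=[(∅, ∅, ∅)]⟩
step 25: ⟨S=[-2]; E={z↦-1}; C=∅; D=[(∅, ∅, ∅)]⟩
step 26: ⟨S=[-2]; E=∅; C=∅; D=∅⟩
→ final value -2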